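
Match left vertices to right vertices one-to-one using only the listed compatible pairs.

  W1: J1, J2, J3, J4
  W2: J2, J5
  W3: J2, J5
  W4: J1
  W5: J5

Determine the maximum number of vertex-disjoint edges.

Unit-capacity flow: source→left, listed edges, right→sink; max matching = max flow.
Augmenting path W1→J1 (+1); matched 1.
Augmenting path W2→J2 (+1); matched 2.
Augmenting path W3→J5 (+1); matched 3.
Augmenting path W4→J1→W1→J3 (+1); matched 4.
No augmenting path remains; maximum matching = 4.
König certificate: {W1, W4, J2, J5} is a vertex cover of size 4 (every listed pair touches it), so no matching can be larger.

4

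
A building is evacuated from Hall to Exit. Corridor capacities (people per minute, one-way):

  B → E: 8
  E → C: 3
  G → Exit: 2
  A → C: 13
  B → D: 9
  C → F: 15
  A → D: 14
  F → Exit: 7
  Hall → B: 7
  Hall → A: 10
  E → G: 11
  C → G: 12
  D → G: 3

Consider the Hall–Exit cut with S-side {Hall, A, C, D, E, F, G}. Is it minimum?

No — its capacity is 16, but the minimum cut has capacity 9.

Given cut capacity: 7 + 7 + 2 = 16.
Augment Hall→A→C→F→Exit: bottleneck 7, flow now 7.
Augment Hall→A→C→G→Exit: bottleneck 2, flow now 9.
No augmenting path remains; maximum flow = 9.
In the residual graph, reachable from Hall: {Hall, A, B, C, D, E, F, G}.
Min-cut edges: F→Exit (7), G→Exit (2); capacity 7 + 2 = 9.
Cut capacity 16 exceeds the max flow 9, so it is not minimum.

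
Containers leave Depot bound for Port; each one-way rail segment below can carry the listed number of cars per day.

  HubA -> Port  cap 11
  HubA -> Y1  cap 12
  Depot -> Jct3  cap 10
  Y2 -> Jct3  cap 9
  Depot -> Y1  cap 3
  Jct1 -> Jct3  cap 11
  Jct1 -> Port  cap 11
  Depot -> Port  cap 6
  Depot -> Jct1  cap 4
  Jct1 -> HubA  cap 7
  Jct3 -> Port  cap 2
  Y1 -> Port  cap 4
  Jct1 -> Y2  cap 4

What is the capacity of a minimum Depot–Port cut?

15

Augment Depot→Port: bottleneck 6, flow now 6.
Augment Depot→Jct1→Port: bottleneck 4, flow now 10.
Augment Depot→Jct3→Port: bottleneck 2, flow now 12.
Augment Depot→Y1→Port: bottleneck 3, flow now 15.
No augmenting path remains; maximum flow = 15.
By max-flow min-cut, the minimum cut capacity equals the max flow.
In the residual graph, reachable from Depot: {Depot, Jct3}.
Min-cut edges: Depot→Jct1 (4), Depot→Y1 (3), Depot→Port (6), Jct3→Port (2); capacity 4 + 3 + 6 + 2 = 15.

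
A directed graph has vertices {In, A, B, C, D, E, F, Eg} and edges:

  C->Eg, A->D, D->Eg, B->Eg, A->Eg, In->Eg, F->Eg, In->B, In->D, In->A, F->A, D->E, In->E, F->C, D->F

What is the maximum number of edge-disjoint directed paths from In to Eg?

4

Assign every edge capacity 1; by Menger, the answer equals the max flow.
Path In→Eg (+1); total 1.
Path In→A→Eg (+1); total 2.
Path In→B→Eg (+1); total 3.
Path In→D→Eg (+1); total 4.
No residual In→Eg path; max flow = 4.
Certifying cut of size 4: {In→A, In→B, In→D, In→Eg}.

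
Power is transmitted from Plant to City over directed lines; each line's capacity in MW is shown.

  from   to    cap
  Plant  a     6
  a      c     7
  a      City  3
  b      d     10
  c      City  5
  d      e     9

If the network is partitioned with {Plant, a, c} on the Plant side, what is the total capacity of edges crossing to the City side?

Edges leaving {Plant, a, c}: a→City (3), c→City (5).
Cut capacity = 3 + 5 = 8.

8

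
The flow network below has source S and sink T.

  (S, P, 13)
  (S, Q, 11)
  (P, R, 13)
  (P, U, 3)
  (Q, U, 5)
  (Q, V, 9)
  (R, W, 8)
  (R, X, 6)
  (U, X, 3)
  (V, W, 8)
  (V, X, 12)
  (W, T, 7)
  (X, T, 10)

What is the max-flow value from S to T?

17

Augment S→P→R→W→T: bottleneck 7, flow now 7.
Augment S→P→R→X→T: bottleneck 6, flow now 13.
Augment S→Q→U→X→T: bottleneck 3, flow now 16.
Augment S→Q→V→X→T: bottleneck 1, flow now 17.
No augmenting path remains; maximum flow = 17.
In the residual graph, reachable from S: {S, P, Q, R, U, V, W, X}.
Min-cut edges: W→T (7), X→T (10); capacity 7 + 10 = 17.
This cut is saturated, so no flow can exceed 17.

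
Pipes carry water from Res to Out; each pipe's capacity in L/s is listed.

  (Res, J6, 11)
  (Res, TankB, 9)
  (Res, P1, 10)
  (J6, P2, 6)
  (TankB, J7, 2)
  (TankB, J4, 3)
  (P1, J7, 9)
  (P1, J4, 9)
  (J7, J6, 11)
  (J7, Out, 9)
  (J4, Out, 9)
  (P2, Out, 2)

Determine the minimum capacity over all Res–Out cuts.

17

Augment Res→J6→P2→Out: bottleneck 2, flow now 2.
Augment Res→TankB→J7→Out: bottleneck 2, flow now 4.
Augment Res→TankB→J4→Out: bottleneck 3, flow now 7.
Augment Res→P1→J7→Out: bottleneck 7, flow now 14.
Augment Res→P1→J4→Out: bottleneck 3, flow now 17.
No augmenting path remains; maximum flow = 17.
By max-flow min-cut, the minimum cut capacity equals the max flow.
In the residual graph, reachable from Res: {Res, J6, TankB, P2}.
Min-cut edges: Res→P1 (10), TankB→J7 (2), TankB→J4 (3), P2→Out (2); capacity 10 + 2 + 3 + 2 = 17.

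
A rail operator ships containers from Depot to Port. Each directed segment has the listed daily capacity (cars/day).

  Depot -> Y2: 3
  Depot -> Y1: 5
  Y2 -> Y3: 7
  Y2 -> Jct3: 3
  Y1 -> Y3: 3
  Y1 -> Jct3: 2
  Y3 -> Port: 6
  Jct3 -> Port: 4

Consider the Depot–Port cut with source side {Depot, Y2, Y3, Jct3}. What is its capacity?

15

Edges leaving {Depot, Y2, Y3, Jct3}: Depot→Y1 (5), Y3→Port (6), Jct3→Port (4).
Cut capacity = 5 + 6 + 4 = 15.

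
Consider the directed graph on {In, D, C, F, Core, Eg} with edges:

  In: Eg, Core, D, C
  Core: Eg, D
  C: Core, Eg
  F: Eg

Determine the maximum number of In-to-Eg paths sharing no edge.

3

Assign every edge capacity 1; by Menger, the answer equals the max flow.
Path In→Eg (+1); total 1.
Path In→C→Eg (+1); total 2.
Path In→Core→Eg (+1); total 3.
No residual In→Eg path; max flow = 3.
Certifying cut of size 3: {In→C, In→Core, In→Eg}.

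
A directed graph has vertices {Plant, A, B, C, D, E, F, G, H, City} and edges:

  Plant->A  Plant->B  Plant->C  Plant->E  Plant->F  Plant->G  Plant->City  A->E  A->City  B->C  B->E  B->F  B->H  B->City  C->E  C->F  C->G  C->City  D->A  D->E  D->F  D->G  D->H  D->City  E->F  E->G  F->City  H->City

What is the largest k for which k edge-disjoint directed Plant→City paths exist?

5

Assign every edge capacity 1; by Menger, the answer equals the max flow.
Path Plant→City (+1); total 1.
Path Plant→A→City (+1); total 2.
Path Plant→B→City (+1); total 3.
Path Plant→C→City (+1); total 4.
Path Plant→F→City (+1); total 5.
No residual Plant→City path; max flow = 5.
Certifying cut of size 5: {F→City, Plant→A, Plant→B, Plant→C, Plant→City}.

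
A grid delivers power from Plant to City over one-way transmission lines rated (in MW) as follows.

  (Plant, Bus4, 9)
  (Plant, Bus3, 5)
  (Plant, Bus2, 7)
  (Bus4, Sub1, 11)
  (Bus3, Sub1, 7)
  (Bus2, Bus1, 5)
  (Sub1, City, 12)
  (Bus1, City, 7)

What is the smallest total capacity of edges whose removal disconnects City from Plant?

17

Augment Plant→Bus4→Sub1→City: bottleneck 9, flow now 9.
Augment Plant→Bus3→Sub1→City: bottleneck 3, flow now 12.
Augment Plant→Bus2→Bus1→City: bottleneck 5, flow now 17.
No augmenting path remains; maximum flow = 17.
By max-flow min-cut, the minimum cut capacity equals the max flow.
In the residual graph, reachable from Plant: {Plant, Bus4, Bus3, Bus2, Sub1}.
Min-cut edges: Bus2→Bus1 (5), Sub1→City (12); capacity 5 + 12 = 17.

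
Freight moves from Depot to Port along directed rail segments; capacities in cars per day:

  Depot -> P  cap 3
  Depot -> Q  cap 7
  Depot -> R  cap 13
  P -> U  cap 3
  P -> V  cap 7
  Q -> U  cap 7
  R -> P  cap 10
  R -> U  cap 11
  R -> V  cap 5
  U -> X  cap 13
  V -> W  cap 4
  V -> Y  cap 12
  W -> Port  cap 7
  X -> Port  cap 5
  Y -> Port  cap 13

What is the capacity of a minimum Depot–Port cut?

17

Augment Depot→P→U→X→Port: bottleneck 3, flow now 3.
Augment Depot→Q→U→X→Port: bottleneck 2, flow now 5.
Augment Depot→R→V→W→Port: bottleneck 4, flow now 9.
Augment Depot→R→V→Y→Port: bottleneck 1, flow now 10.
Augment Depot→R→P→V→Y→Port: bottleneck 7, flow now 17.
No augmenting path remains; maximum flow = 17.
By max-flow min-cut, the minimum cut capacity equals the max flow.
In the residual graph, reachable from Depot: {Depot, P, Q, R, U, X}.
Min-cut edges: P→V (7), R→V (5), X→Port (5); capacity 7 + 5 + 5 = 17.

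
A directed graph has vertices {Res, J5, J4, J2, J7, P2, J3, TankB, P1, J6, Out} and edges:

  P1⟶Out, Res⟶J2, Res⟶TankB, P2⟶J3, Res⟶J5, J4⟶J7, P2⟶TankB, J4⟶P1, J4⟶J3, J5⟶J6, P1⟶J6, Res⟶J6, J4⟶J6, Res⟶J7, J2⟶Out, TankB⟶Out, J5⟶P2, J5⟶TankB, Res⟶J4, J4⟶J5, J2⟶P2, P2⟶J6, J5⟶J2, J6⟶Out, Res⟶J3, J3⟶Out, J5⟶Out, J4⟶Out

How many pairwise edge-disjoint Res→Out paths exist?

6

Assign every edge capacity 1; by Menger, the answer equals the max flow.
Path Res→J5→Out (+1); total 1.
Path Res→J4→Out (+1); total 2.
Path Res→J2→Out (+1); total 3.
Path Res→J3→Out (+1); total 4.
Path Res→TankB→Out (+1); total 5.
Path Res→J6→Out (+1); total 6.
No residual Res→Out path; max flow = 6.
Certifying cut of size 6: {Res→J2, Res→J3, Res→J4, Res→J5, Res→J6, Res→TankB}.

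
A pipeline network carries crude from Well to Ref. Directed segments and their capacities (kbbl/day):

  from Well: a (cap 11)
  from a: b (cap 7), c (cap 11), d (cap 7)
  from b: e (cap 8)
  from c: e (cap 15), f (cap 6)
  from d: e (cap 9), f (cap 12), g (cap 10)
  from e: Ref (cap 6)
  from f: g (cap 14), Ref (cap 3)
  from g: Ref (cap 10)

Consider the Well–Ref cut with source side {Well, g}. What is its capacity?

21

Edges leaving {Well, g}: Well→a (11), g→Ref (10).
Cut capacity = 11 + 10 = 21.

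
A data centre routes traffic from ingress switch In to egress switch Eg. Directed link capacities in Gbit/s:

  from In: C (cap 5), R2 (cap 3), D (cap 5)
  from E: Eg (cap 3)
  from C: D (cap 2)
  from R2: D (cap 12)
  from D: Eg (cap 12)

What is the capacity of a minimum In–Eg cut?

10

Augment In→D→Eg: bottleneck 5, flow now 5.
Augment In→C→D→Eg: bottleneck 2, flow now 7.
Augment In→R2→D→Eg: bottleneck 3, flow now 10.
No augmenting path remains; maximum flow = 10.
By max-flow min-cut, the minimum cut capacity equals the max flow.
In the residual graph, reachable from In: {In, C}.
Min-cut edges: In→R2 (3), In→D (5), C→D (2); capacity 3 + 5 + 2 = 10.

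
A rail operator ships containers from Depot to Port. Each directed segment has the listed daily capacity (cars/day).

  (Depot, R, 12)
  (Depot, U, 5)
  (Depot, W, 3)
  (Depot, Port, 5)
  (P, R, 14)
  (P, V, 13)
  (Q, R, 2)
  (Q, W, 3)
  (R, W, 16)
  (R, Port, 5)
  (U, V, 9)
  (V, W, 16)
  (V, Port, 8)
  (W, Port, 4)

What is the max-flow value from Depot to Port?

Augment Depot→Port: bottleneck 5, flow now 5.
Augment Depot→R→Port: bottleneck 5, flow now 10.
Augment Depot→W→Port: bottleneck 3, flow now 13.
Augment Depot→R→W→Port: bottleneck 1, flow now 14.
Augment Depot→U→V→Port: bottleneck 5, flow now 19.
No augmenting path remains; maximum flow = 19.
In the residual graph, reachable from Depot: {Depot, R, W}.
Min-cut edges: Depot→U (5), Depot→Port (5), R→Port (5), W→Port (4); capacity 5 + 5 + 5 + 4 = 19.
This cut is saturated, so no flow can exceed 19.

19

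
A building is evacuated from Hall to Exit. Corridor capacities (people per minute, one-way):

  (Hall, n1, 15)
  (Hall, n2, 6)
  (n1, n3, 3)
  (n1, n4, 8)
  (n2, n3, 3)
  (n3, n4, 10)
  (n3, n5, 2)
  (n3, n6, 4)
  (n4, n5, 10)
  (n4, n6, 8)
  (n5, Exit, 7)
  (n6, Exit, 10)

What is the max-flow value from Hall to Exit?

14

Augment Hall→n1→n3→n5→Exit: bottleneck 2, flow now 2.
Augment Hall→n1→n3→n6→Exit: bottleneck 1, flow now 3.
Augment Hall→n1→n4→n5→Exit: bottleneck 5, flow now 8.
Augment Hall→n1→n4→n6→Exit: bottleneck 3, flow now 11.
Augment Hall→n2→n3→n6→Exit: bottleneck 3, flow now 14.
No augmenting path remains; maximum flow = 14.
In the residual graph, reachable from Hall: {Hall, n1, n2}.
Min-cut edges: n1→n3 (3), n1→n4 (8), n2→n3 (3); capacity 3 + 8 + 3 = 14.
This cut is saturated, so no flow can exceed 14.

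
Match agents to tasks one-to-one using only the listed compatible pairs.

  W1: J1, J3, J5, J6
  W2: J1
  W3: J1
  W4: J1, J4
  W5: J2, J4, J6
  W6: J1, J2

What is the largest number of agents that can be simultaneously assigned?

Unit-capacity flow: source→left, listed edges, right→sink; max matching = max flow.
Augmenting path W1→J1 (+1); matched 1.
Augmenting path W4→J4 (+1); matched 2.
Augmenting path W5→J2 (+1); matched 3.
Augmenting path W2→J1→W1→J3 (+1); matched 4.
Augmenting path W6→J2→W5→J6 (+1); matched 5.
No augmenting path remains; maximum matching = 5.
König certificate: {W1, W4, W5, W6, J1} is a vertex cover of size 5 (every listed pair touches it), so no matching can be larger.

5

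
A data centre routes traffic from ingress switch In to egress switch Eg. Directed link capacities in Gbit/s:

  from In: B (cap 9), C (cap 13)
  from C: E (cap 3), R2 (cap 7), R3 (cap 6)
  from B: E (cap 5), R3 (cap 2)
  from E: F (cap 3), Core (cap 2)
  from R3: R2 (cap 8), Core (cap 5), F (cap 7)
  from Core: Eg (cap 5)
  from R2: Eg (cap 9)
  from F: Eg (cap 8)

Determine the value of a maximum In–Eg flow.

20

Augment In→C→R2→Eg: bottleneck 7, flow now 7.
Augment In→C→E→Core→Eg: bottleneck 2, flow now 9.
Augment In→C→E→F→Eg: bottleneck 1, flow now 10.
Augment In→C→R3→Core→Eg: bottleneck 3, flow now 13.
Augment In→B→E→F→Eg: bottleneck 2, flow now 15.
Augment In→B→R3→R2→Eg: bottleneck 2, flow now 17.
Augment In→B→E→C→R3→F→Eg: bottleneck 3, flow now 20. (uses reverse residual edge)
No augmenting path remains; maximum flow = 20.
In the residual graph, reachable from In: {In, B}.
Min-cut edges: In→C (13), B→E (5), B→R3 (2); capacity 13 + 5 + 2 = 20.
This cut is saturated, so no flow can exceed 20.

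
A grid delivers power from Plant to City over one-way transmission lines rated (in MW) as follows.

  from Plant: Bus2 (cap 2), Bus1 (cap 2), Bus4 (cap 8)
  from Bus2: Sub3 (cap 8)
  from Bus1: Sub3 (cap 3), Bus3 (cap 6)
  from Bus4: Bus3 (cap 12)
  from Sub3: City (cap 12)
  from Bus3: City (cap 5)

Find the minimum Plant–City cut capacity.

Augment Plant→Bus2→Sub3→City: bottleneck 2, flow now 2.
Augment Plant→Bus1→Sub3→City: bottleneck 2, flow now 4.
Augment Plant→Bus4→Bus3→City: bottleneck 5, flow now 9.
No augmenting path remains; maximum flow = 9.
By max-flow min-cut, the minimum cut capacity equals the max flow.
In the residual graph, reachable from Plant: {Plant, Bus4, Bus3}.
Min-cut edges: Plant→Bus2 (2), Plant→Bus1 (2), Bus3→City (5); capacity 2 + 2 + 5 = 9.

9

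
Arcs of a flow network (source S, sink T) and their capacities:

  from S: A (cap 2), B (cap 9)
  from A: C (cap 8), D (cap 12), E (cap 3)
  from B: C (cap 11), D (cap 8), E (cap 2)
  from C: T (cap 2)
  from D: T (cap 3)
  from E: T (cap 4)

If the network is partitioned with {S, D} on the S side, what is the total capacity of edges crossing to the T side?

14

Edges leaving {S, D}: S→A (2), S→B (9), D→T (3).
Cut capacity = 2 + 9 + 3 = 14.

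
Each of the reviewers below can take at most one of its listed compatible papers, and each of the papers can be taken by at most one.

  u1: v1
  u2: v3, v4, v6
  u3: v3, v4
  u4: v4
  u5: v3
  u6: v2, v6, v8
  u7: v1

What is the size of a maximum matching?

Unit-capacity flow: source→left, listed edges, right→sink; max matching = max flow.
Augmenting path u1→v1 (+1); matched 1.
Augmenting path u2→v3 (+1); matched 2.
Augmenting path u3→v4 (+1); matched 3.
Augmenting path u6→v2 (+1); matched 4.
Augmenting path u5→v3→u2→v6 (+1); matched 5.
No augmenting path remains; maximum matching = 5.
König certificate: {u2, u6, v1, v3, v4} is a vertex cover of size 5 (every listed pair touches it), so no matching can be larger.

5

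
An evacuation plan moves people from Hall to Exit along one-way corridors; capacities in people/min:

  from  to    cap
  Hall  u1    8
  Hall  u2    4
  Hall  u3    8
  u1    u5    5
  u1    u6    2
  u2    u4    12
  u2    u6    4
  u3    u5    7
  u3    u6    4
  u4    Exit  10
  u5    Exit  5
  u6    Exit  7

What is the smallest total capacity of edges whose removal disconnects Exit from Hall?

Augment Hall→u1→u5→Exit: bottleneck 5, flow now 5.
Augment Hall→u1→u6→Exit: bottleneck 2, flow now 7.
Augment Hall→u2→u4→Exit: bottleneck 4, flow now 11.
Augment Hall→u3→u6→Exit: bottleneck 4, flow now 15.
No augmenting path remains; maximum flow = 15.
By max-flow min-cut, the minimum cut capacity equals the max flow.
In the residual graph, reachable from Hall: {Hall, u1, u3, u5}.
Min-cut edges: Hall→u2 (4), u1→u6 (2), u3→u6 (4), u5→Exit (5); capacity 4 + 2 + 4 + 5 = 15.

15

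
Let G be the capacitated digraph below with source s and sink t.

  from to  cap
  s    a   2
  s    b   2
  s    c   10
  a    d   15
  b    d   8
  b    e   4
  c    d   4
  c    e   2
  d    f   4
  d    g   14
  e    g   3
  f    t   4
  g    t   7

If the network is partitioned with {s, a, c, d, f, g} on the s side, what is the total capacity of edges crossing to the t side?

Edges leaving {s, a, c, d, f, g}: s→b (2), c→e (2), f→t (4), g→t (7).
Cut capacity = 2 + 2 + 4 + 7 = 15.

15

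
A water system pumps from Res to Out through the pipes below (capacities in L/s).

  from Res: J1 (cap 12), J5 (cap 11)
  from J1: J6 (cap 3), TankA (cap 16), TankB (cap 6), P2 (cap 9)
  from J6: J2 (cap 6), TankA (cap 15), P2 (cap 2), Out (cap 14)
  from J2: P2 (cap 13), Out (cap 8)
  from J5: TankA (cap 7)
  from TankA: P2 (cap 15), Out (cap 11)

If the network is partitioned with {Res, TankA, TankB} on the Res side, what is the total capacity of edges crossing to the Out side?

Edges leaving {Res, TankA, TankB}: Res→J1 (12), Res→J5 (11), TankA→P2 (15), TankA→Out (11).
Cut capacity = 12 + 11 + 15 + 11 = 49.

49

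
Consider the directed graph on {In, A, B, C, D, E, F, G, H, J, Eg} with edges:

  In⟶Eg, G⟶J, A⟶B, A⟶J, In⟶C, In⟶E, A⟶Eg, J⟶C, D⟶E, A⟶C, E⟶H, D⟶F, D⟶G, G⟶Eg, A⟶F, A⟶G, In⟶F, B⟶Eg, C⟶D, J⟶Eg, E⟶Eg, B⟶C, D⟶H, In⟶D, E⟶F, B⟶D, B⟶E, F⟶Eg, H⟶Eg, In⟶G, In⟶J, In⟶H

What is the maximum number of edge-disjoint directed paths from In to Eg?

Assign every edge capacity 1; by Menger, the answer equals the max flow.
Path In→Eg (+1); total 1.
Path In→E→Eg (+1); total 2.
Path In→F→Eg (+1); total 3.
Path In→G→Eg (+1); total 4.
Path In→H→Eg (+1); total 5.
Path In→J→Eg (+1); total 6.
No residual In→Eg path; max flow = 6.
Certifying cut of size 6: {E→Eg, F→Eg, G→Eg, H→Eg, In→Eg, J→Eg}.

6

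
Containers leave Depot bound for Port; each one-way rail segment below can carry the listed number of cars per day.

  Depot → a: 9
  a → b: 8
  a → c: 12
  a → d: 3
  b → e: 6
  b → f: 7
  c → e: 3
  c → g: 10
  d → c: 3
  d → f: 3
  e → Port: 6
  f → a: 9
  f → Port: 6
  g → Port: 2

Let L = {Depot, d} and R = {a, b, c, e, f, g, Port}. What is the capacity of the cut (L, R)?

Edges leaving {Depot, d}: Depot→a (9), d→c (3), d→f (3).
Cut capacity = 9 + 3 + 3 = 15.

15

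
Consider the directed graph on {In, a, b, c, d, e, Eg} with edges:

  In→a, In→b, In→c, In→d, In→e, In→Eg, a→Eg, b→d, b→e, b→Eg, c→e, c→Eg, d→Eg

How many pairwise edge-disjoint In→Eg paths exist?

5

Assign every edge capacity 1; by Menger, the answer equals the max flow.
Path In→Eg (+1); total 1.
Path In→a→Eg (+1); total 2.
Path In→b→Eg (+1); total 3.
Path In→c→Eg (+1); total 4.
Path In→d→Eg (+1); total 5.
No residual In→Eg path; max flow = 5.
Certifying cut of size 5: {In→Eg, In→a, In→b, In→c, In→d}.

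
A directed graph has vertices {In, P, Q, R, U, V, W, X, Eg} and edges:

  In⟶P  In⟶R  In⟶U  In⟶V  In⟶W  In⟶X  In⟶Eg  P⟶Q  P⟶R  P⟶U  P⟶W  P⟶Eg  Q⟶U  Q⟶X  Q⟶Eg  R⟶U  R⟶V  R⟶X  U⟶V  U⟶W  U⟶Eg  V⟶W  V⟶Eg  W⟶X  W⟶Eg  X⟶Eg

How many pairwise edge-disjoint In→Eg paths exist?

Assign every edge capacity 1; by Menger, the answer equals the max flow.
Path In→Eg (+1); total 1.
Path In→P→Eg (+1); total 2.
Path In→U→Eg (+1); total 3.
Path In→V→Eg (+1); total 4.
Path In→W→Eg (+1); total 5.
Path In→X→Eg (+1); total 6.
No residual In→Eg path; max flow = 6.
Certifying cut of size 6: {In→Eg, In→P, U→Eg, V→Eg, W→Eg, X→Eg}.

6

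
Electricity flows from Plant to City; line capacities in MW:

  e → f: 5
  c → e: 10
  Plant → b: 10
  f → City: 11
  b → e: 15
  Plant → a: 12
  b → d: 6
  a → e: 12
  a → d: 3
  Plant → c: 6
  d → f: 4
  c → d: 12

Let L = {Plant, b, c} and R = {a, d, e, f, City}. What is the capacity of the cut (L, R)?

55

Edges leaving {Plant, b, c}: Plant→a (12), b→d (6), b→e (15), c→d (12), c→e (10).
Cut capacity = 12 + 6 + 15 + 12 + 10 = 55.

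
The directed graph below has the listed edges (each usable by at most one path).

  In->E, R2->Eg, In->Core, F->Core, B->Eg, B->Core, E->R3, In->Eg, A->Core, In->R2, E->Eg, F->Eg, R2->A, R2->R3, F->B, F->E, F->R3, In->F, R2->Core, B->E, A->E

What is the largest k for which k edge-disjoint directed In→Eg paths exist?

4

Assign every edge capacity 1; by Menger, the answer equals the max flow.
Path In→Eg (+1); total 1.
Path In→F→Eg (+1); total 2.
Path In→R2→Eg (+1); total 3.
Path In→E→Eg (+1); total 4.
No residual In→Eg path; max flow = 4.
Certifying cut of size 4: {In→E, In→Eg, In→F, In→R2}.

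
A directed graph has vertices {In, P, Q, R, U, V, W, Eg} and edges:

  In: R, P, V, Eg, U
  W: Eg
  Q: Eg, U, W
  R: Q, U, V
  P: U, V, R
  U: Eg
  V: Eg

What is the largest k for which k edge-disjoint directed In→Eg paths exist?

Assign every edge capacity 1; by Menger, the answer equals the max flow.
Path In→Eg (+1); total 1.
Path In→U→Eg (+1); total 2.
Path In→V→Eg (+1); total 3.
Path In→R→Q→Eg (+1); total 4.
No residual In→Eg path; max flow = 4.
Certifying cut of size 4: {In→Eg, R→Q, U→Eg, V→Eg}.

4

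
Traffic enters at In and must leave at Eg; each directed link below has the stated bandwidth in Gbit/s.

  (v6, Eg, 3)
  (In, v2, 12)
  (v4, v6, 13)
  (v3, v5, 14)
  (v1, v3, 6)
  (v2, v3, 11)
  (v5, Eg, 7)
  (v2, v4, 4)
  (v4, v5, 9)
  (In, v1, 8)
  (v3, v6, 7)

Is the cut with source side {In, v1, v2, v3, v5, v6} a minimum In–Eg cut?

Given cut capacity: 4 + 7 + 3 = 14.
Augment In→v1→v3→v5→Eg: bottleneck 6, flow now 6.
Augment In→v2→v3→v5→Eg: bottleneck 1, flow now 7.
Augment In→v2→v3→v6→Eg: bottleneck 3, flow now 10.
No augmenting path remains; maximum flow = 10.
In the residual graph, reachable from In: {In, v1, v2, v3, v4, v5, v6}.
Min-cut edges: v5→Eg (7), v6→Eg (3); capacity 7 + 3 = 10.
Cut capacity 14 exceeds the max flow 10, so it is not minimum.

No — its capacity is 14, but the minimum cut has capacity 10.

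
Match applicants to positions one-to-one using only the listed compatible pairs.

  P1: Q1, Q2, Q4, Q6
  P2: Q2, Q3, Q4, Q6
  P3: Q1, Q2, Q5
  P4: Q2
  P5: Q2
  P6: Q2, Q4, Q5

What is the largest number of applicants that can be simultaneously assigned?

5

Unit-capacity flow: source→left, listed edges, right→sink; max matching = max flow.
Augmenting path P1→Q1 (+1); matched 1.
Augmenting path P2→Q2 (+1); matched 2.
Augmenting path P3→Q5 (+1); matched 3.
Augmenting path P6→Q4 (+1); matched 4.
Augmenting path P4→Q2→P2→Q3 (+1); matched 5.
No augmenting path remains; maximum matching = 5.
König certificate: {P1, P2, P3, P6, Q2} is a vertex cover of size 5 (every listed pair touches it), so no matching can be larger.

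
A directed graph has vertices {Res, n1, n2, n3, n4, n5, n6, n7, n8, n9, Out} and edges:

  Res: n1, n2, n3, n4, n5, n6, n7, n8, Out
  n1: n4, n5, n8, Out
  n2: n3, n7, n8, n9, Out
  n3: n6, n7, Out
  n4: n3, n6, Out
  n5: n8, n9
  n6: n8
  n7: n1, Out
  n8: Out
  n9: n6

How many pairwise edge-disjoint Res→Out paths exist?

7

Assign every edge capacity 1; by Menger, the answer equals the max flow.
Path Res→Out (+1); total 1.
Path Res→n1→Out (+1); total 2.
Path Res→n2→Out (+1); total 3.
Path Res→n3→Out (+1); total 4.
Path Res→n4→Out (+1); total 5.
Path Res→n7→Out (+1); total 6.
Path Res→n8→Out (+1); total 7.
No residual Res→Out path; max flow = 7.
Certifying cut of size 7: {Res→Out, Res→n1, Res→n2, Res→n3, Res→n4, Res→n7, n8→Out}.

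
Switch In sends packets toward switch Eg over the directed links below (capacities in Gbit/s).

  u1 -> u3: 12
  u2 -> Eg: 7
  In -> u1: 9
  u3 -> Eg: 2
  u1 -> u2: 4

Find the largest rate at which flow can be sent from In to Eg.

Augment In→u1→u2→Eg: bottleneck 4, flow now 4.
Augment In→u1→u3→Eg: bottleneck 2, flow now 6.
No augmenting path remains; maximum flow = 6.
In the residual graph, reachable from In: {In, u1, u3}.
Min-cut edges: u1→u2 (4), u3→Eg (2); capacity 4 + 2 = 6.
This cut is saturated, so no flow can exceed 6.

6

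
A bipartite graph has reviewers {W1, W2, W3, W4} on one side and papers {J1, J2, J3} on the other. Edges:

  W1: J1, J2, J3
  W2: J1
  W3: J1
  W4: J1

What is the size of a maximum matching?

2

Unit-capacity flow: source→left, listed edges, right→sink; max matching = max flow.
Augmenting path W1→J1 (+1); matched 1.
Augmenting path W2→J1→W1→J2 (+1); matched 2.
No augmenting path remains; maximum matching = 2.
König certificate: {W1, J1} is a vertex cover of size 2 (every listed pair touches it), so no matching can be larger.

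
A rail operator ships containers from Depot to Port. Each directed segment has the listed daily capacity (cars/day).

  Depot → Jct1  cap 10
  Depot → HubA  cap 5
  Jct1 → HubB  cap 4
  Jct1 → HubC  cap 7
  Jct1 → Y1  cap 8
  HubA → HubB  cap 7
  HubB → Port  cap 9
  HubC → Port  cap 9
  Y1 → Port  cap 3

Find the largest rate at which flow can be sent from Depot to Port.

15

Augment Depot→Jct1→HubB→Port: bottleneck 4, flow now 4.
Augment Depot→Jct1→HubC→Port: bottleneck 6, flow now 10.
Augment Depot→HubA→HubB→Port: bottleneck 5, flow now 15.
No augmenting path remains; maximum flow = 15.
In the residual graph, reachable from Depot: {Depot}.
Min-cut edges: Depot→Jct1 (10), Depot→HubA (5); capacity 10 + 5 = 15.
This cut is saturated, so no flow can exceed 15.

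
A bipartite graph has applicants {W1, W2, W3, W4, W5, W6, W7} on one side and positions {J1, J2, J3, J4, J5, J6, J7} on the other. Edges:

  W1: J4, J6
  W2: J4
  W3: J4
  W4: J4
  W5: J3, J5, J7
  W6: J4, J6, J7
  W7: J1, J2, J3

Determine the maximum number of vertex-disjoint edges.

Unit-capacity flow: source→left, listed edges, right→sink; max matching = max flow.
Augmenting path W1→J4 (+1); matched 1.
Augmenting path W5→J3 (+1); matched 2.
Augmenting path W6→J6 (+1); matched 3.
Augmenting path W7→J1 (+1); matched 4.
Augmenting path W2→J4→W1→J6→W6→J7 (+1); matched 5.
No augmenting path remains; maximum matching = 5.
König certificate: {W1, W5, W6, W7, J4} is a vertex cover of size 5 (every listed pair touches it), so no matching can be larger.

5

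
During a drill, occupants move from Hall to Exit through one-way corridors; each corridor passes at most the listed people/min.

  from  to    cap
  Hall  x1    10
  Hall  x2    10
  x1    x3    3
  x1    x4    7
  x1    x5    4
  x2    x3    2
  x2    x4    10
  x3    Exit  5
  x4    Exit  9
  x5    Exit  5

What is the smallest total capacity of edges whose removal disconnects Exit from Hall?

18

Augment Hall→x1→x3→Exit: bottleneck 3, flow now 3.
Augment Hall→x1→x4→Exit: bottleneck 7, flow now 10.
Augment Hall→x2→x3→Exit: bottleneck 2, flow now 12.
Augment Hall→x2→x4→Exit: bottleneck 2, flow now 14.
Augment Hall→x2→x4→x1→x5→Exit: bottleneck 4, flow now 18. (uses reverse residual edge)
No augmenting path remains; maximum flow = 18.
By max-flow min-cut, the minimum cut capacity equals the max flow.
In the residual graph, reachable from Hall: {Hall, x1, x2, x4}.
Min-cut edges: x1→x3 (3), x1→x5 (4), x2→x3 (2), x4→Exit (9); capacity 3 + 4 + 2 + 9 = 18.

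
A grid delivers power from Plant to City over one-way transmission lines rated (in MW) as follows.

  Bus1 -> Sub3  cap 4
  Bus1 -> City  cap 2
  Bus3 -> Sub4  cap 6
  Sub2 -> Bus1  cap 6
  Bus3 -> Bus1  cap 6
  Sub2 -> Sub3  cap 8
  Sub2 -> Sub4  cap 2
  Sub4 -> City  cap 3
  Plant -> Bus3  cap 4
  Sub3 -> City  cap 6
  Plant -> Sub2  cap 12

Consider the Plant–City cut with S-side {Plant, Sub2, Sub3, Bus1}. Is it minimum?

No — its capacity is 14, but the minimum cut has capacity 11.

Given cut capacity: 4 + 2 + 6 + 2 = 14.
Augment Plant→Bus3→Sub4→City: bottleneck 3, flow now 3.
Augment Plant→Bus3→Bus1→City: bottleneck 1, flow now 4.
Augment Plant→Sub2→Sub3→City: bottleneck 6, flow now 10.
Augment Plant→Sub2→Bus1→City: bottleneck 1, flow now 11.
No augmenting path remains; maximum flow = 11.
In the residual graph, reachable from Plant: {Plant, Bus3, Sub2, Sub3, Sub4, Bus1}.
Min-cut edges: Sub3→City (6), Sub4→City (3), Bus1→City (2); capacity 6 + 3 + 2 = 11.
Cut capacity 14 exceeds the max flow 11, so it is not minimum.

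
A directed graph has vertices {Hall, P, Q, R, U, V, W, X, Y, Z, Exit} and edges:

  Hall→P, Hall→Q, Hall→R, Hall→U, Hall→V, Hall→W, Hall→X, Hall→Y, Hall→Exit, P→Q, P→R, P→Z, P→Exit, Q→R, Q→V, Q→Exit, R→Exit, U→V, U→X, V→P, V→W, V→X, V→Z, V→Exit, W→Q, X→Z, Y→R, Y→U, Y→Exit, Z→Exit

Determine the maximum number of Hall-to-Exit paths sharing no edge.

Assign every edge capacity 1; by Menger, the answer equals the max flow.
Path Hall→Exit (+1); total 1.
Path Hall→P→Exit (+1); total 2.
Path Hall→Q→Exit (+1); total 3.
Path Hall→R→Exit (+1); total 4.
Path Hall→V→Exit (+1); total 5.
Path Hall→Y→Exit (+1); total 6.
Path Hall→X→Z→Exit (+1); total 7.
No residual Hall→Exit path; max flow = 7.
Certifying cut of size 7: {Hall→Exit, Hall→Y, P→Exit, Q→Exit, R→Exit, V→Exit, Z→Exit}.

7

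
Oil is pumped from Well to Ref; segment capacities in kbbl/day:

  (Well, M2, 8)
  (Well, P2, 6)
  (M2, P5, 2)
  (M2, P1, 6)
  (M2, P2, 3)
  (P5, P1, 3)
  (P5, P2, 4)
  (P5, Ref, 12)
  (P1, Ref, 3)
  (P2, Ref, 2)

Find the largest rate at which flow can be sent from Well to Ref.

Augment Well→P2→Ref: bottleneck 2, flow now 2.
Augment Well→M2→P5→Ref: bottleneck 2, flow now 4.
Augment Well→M2→P1→Ref: bottleneck 3, flow now 7.
No augmenting path remains; maximum flow = 7.
In the residual graph, reachable from Well: {Well, M2, P1, P2}.
Min-cut edges: M2→P5 (2), P1→Ref (3), P2→Ref (2); capacity 2 + 3 + 2 = 7.
This cut is saturated, so no flow can exceed 7.

7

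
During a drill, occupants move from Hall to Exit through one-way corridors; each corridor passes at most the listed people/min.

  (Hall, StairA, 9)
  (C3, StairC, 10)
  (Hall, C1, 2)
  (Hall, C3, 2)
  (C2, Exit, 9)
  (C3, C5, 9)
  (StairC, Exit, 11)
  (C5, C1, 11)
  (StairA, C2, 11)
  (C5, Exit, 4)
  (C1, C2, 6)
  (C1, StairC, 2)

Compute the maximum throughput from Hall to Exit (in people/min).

13

Augment Hall→C1→StairC→Exit: bottleneck 2, flow now 2.
Augment Hall→C3→StairC→Exit: bottleneck 2, flow now 4.
Augment Hall→StairA→C2→Exit: bottleneck 9, flow now 13.
No augmenting path remains; maximum flow = 13.
In the residual graph, reachable from Hall: {Hall}.
Min-cut edges: Hall→C1 (2), Hall→C3 (2), Hall→StairA (9); capacity 2 + 2 + 9 = 13.
This cut is saturated, so no flow can exceed 13.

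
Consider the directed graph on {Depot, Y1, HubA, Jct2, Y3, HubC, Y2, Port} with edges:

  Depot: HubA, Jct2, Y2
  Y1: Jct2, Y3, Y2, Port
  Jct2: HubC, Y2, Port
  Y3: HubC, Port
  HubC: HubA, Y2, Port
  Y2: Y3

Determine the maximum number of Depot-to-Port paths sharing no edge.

Assign every edge capacity 1; by Menger, the answer equals the max flow.
Path Depot→Jct2→Port (+1); total 1.
Path Depot→Y2→Y3→Port (+1); total 2.
No residual Depot→Port path; max flow = 2.
Certifying cut of size 2: {Depot→Jct2, Depot→Y2}.

2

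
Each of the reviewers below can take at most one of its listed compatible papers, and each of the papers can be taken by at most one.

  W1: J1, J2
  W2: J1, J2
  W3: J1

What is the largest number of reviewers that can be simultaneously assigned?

2

Unit-capacity flow: source→left, listed edges, right→sink; max matching = max flow.
Augmenting path W1→J1 (+1); matched 1.
Augmenting path W2→J2 (+1); matched 2.
No augmenting path remains; maximum matching = 2.
König certificate: {J1, J2} is a vertex cover of size 2 (every listed pair touches it), so no matching can be larger.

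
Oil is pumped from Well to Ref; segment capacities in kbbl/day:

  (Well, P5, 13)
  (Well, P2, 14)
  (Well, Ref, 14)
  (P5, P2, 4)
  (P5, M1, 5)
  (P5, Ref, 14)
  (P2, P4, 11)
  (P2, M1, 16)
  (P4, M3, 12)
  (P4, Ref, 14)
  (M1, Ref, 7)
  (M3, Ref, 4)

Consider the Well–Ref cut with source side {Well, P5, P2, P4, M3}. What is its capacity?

67

Edges leaving {Well, P5, P2, P4, M3}: Well→Ref (14), P5→M1 (5), P5→Ref (14), P2→M1 (16), P4→Ref (14), M3→Ref (4).
Cut capacity = 14 + 5 + 14 + 16 + 14 + 4 = 67.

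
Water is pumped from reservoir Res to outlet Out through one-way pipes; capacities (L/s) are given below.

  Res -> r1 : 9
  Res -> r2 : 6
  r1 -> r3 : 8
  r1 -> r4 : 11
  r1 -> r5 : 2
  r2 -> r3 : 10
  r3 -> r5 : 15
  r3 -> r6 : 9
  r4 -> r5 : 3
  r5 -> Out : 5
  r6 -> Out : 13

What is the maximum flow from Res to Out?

14

Augment Res→r1→r5→Out: bottleneck 2, flow now 2.
Augment Res→r1→r3→r5→Out: bottleneck 3, flow now 5.
Augment Res→r1→r3→r6→Out: bottleneck 4, flow now 9.
Augment Res→r2→r3→r6→Out: bottleneck 5, flow now 14.
No augmenting path remains; maximum flow = 14.
In the residual graph, reachable from Res: {Res, r1, r2, r3, r4, r5}.
Min-cut edges: r3→r6 (9), r5→Out (5); capacity 9 + 5 = 14.
This cut is saturated, so no flow can exceed 14.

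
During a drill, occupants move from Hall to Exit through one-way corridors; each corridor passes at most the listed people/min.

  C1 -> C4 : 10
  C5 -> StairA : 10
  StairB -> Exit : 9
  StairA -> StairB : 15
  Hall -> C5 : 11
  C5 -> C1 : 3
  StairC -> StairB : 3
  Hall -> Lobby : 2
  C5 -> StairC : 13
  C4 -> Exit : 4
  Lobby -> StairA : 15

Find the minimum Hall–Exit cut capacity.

12

Augment Hall→Lobby→StairA→StairB→Exit: bottleneck 2, flow now 2.
Augment Hall→C5→StairC→StairB→Exit: bottleneck 3, flow now 5.
Augment Hall→C5→C1→C4→Exit: bottleneck 3, flow now 8.
Augment Hall→C5→StairA→StairB→Exit: bottleneck 4, flow now 12.
No augmenting path remains; maximum flow = 12.
By max-flow min-cut, the minimum cut capacity equals the max flow.
In the residual graph, reachable from Hall: {Hall, Lobby, C5, StairC, StairA, StairB}.
Min-cut edges: C5→C1 (3), StairB→Exit (9); capacity 3 + 9 = 12.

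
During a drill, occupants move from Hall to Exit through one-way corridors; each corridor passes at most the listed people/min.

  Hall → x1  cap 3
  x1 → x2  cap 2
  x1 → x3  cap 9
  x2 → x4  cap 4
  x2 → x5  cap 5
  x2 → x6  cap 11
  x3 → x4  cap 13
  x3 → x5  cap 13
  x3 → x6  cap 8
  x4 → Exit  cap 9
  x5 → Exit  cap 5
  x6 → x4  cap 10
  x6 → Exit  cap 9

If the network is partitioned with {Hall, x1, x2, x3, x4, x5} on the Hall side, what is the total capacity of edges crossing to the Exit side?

Edges leaving {Hall, x1, x2, x3, x4, x5}: x2→x6 (11), x3→x6 (8), x4→Exit (9), x5→Exit (5).
Cut capacity = 11 + 8 + 9 + 5 = 33.

33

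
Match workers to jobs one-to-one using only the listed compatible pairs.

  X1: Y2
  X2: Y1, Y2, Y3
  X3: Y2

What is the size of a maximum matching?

2

Unit-capacity flow: source→left, listed edges, right→sink; max matching = max flow.
Augmenting path X1→Y2 (+1); matched 1.
Augmenting path X2→Y1 (+1); matched 2.
No augmenting path remains; maximum matching = 2.
König certificate: {X2, Y2} is a vertex cover of size 2 (every listed pair touches it), so no matching can be larger.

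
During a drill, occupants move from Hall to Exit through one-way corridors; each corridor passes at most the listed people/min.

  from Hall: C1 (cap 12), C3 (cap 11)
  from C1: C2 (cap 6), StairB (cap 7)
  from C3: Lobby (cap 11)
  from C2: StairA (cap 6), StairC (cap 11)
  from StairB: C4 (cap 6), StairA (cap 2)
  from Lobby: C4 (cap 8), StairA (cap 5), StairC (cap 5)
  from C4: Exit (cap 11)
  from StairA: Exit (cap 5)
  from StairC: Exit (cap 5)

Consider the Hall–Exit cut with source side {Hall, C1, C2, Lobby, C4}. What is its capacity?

56

Edges leaving {Hall, C1, C2, Lobby, C4}: Hall→C3 (11), C1→StairB (7), C2→StairA (6), C2→StairC (11), Lobby→StairA (5), Lobby→StairC (5), C4→Exit (11).
Cut capacity = 11 + 7 + 6 + 11 + 5 + 5 + 11 = 56.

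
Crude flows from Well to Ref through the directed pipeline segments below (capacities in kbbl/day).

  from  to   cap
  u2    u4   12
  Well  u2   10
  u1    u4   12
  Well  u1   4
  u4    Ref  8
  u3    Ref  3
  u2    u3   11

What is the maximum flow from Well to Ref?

Augment Well→u1→u4→Ref: bottleneck 4, flow now 4.
Augment Well→u2→u3→Ref: bottleneck 3, flow now 7.
Augment Well→u2→u4→Ref: bottleneck 4, flow now 11.
No augmenting path remains; maximum flow = 11.
In the residual graph, reachable from Well: {Well, u1, u2, u3, u4}.
Min-cut edges: u3→Ref (3), u4→Ref (8); capacity 3 + 8 = 11.
This cut is saturated, so no flow can exceed 11.

11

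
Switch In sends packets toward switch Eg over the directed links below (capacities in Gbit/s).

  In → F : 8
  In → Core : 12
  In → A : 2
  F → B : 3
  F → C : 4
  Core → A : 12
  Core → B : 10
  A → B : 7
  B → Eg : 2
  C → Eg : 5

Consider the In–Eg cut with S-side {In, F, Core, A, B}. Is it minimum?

Yes — it is a minimum cut (capacity 6).

Given cut capacity: 4 + 2 = 6.
Augment In→F→B→Eg: bottleneck 2, flow now 2.
Augment In→F→C→Eg: bottleneck 4, flow now 6.
No augmenting path remains; maximum flow = 6.
Cut capacity 6 equals the max flow, so it is a minimum cut.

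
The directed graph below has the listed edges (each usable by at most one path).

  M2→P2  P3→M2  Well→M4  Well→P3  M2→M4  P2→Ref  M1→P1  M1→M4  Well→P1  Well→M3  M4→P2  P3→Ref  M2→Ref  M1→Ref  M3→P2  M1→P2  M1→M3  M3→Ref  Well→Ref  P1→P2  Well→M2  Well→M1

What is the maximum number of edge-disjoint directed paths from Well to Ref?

Assign every edge capacity 1; by Menger, the answer equals the max flow.
Path Well→Ref (+1); total 1.
Path Well→M1→Ref (+1); total 2.
Path Well→M2→Ref (+1); total 3.
Path Well→P3→Ref (+1); total 4.
Path Well→M3→Ref (+1); total 5.
Path Well→M4→P2→Ref (+1); total 6.
No residual Well→Ref path; max flow = 6.
Certifying cut of size 6: {P2→Ref, Well→M1, Well→M2, Well→M3, Well→P3, Well→Ref}.

6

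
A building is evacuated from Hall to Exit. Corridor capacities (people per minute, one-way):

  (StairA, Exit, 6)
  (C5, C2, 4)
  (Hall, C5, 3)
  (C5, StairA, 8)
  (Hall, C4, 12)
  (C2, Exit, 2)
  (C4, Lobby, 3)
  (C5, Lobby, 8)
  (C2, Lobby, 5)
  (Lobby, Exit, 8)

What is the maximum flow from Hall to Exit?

Augment Hall→C5→C2→Exit: bottleneck 2, flow now 2.
Augment Hall→C5→StairA→Exit: bottleneck 1, flow now 3.
Augment Hall→C4→Lobby→Exit: bottleneck 3, flow now 6.
No augmenting path remains; maximum flow = 6.
In the residual graph, reachable from Hall: {Hall, C4}.
Min-cut edges: Hall→C5 (3), C4→Lobby (3); capacity 3 + 3 = 6.
This cut is saturated, so no flow can exceed 6.

6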